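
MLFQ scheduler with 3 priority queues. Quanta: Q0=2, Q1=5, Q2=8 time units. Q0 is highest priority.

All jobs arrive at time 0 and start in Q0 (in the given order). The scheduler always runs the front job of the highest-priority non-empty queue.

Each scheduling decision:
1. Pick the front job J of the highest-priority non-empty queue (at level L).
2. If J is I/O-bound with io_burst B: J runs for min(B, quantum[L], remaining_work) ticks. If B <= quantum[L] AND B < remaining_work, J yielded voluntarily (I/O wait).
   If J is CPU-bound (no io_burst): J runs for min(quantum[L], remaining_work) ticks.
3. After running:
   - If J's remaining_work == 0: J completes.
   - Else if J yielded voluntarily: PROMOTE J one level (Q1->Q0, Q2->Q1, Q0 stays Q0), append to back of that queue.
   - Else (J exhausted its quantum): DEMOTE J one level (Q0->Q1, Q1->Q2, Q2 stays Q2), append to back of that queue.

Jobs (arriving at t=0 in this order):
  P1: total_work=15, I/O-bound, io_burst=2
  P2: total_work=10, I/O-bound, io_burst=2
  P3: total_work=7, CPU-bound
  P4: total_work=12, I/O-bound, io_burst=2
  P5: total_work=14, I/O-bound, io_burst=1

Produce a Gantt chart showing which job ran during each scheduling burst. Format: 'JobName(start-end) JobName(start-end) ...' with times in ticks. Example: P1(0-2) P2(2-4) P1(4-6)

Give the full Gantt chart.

Answer: P1(0-2) P2(2-4) P3(4-6) P4(6-8) P5(8-9) P1(9-11) P2(11-13) P4(13-15) P5(15-16) P1(16-18) P2(18-20) P4(20-22) P5(22-23) P1(23-25) P2(25-27) P4(27-29) P5(29-30) P1(30-32) P2(32-34) P4(34-36) P5(36-37) P1(37-39) P4(39-41) P5(41-42) P1(42-44) P5(44-45) P1(45-46) P5(46-47) P5(47-48) P5(48-49) P5(49-50) P5(50-51) P5(51-52) P5(52-53) P3(53-58)

Derivation:
t=0-2: P1@Q0 runs 2, rem=13, I/O yield, promote→Q0. Q0=[P2,P3,P4,P5,P1] Q1=[] Q2=[]
t=2-4: P2@Q0 runs 2, rem=8, I/O yield, promote→Q0. Q0=[P3,P4,P5,P1,P2] Q1=[] Q2=[]
t=4-6: P3@Q0 runs 2, rem=5, quantum used, demote→Q1. Q0=[P4,P5,P1,P2] Q1=[P3] Q2=[]
t=6-8: P4@Q0 runs 2, rem=10, I/O yield, promote→Q0. Q0=[P5,P1,P2,P4] Q1=[P3] Q2=[]
t=8-9: P5@Q0 runs 1, rem=13, I/O yield, promote→Q0. Q0=[P1,P2,P4,P5] Q1=[P3] Q2=[]
t=9-11: P1@Q0 runs 2, rem=11, I/O yield, promote→Q0. Q0=[P2,P4,P5,P1] Q1=[P3] Q2=[]
t=11-13: P2@Q0 runs 2, rem=6, I/O yield, promote→Q0. Q0=[P4,P5,P1,P2] Q1=[P3] Q2=[]
t=13-15: P4@Q0 runs 2, rem=8, I/O yield, promote→Q0. Q0=[P5,P1,P2,P4] Q1=[P3] Q2=[]
t=15-16: P5@Q0 runs 1, rem=12, I/O yield, promote→Q0. Q0=[P1,P2,P4,P5] Q1=[P3] Q2=[]
t=16-18: P1@Q0 runs 2, rem=9, I/O yield, promote→Q0. Q0=[P2,P4,P5,P1] Q1=[P3] Q2=[]
t=18-20: P2@Q0 runs 2, rem=4, I/O yield, promote→Q0. Q0=[P4,P5,P1,P2] Q1=[P3] Q2=[]
t=20-22: P4@Q0 runs 2, rem=6, I/O yield, promote→Q0. Q0=[P5,P1,P2,P4] Q1=[P3] Q2=[]
t=22-23: P5@Q0 runs 1, rem=11, I/O yield, promote→Q0. Q0=[P1,P2,P4,P5] Q1=[P3] Q2=[]
t=23-25: P1@Q0 runs 2, rem=7, I/O yield, promote→Q0. Q0=[P2,P4,P5,P1] Q1=[P3] Q2=[]
t=25-27: P2@Q0 runs 2, rem=2, I/O yield, promote→Q0. Q0=[P4,P5,P1,P2] Q1=[P3] Q2=[]
t=27-29: P4@Q0 runs 2, rem=4, I/O yield, promote→Q0. Q0=[P5,P1,P2,P4] Q1=[P3] Q2=[]
t=29-30: P5@Q0 runs 1, rem=10, I/O yield, promote→Q0. Q0=[P1,P2,P4,P5] Q1=[P3] Q2=[]
t=30-32: P1@Q0 runs 2, rem=5, I/O yield, promote→Q0. Q0=[P2,P4,P5,P1] Q1=[P3] Q2=[]
t=32-34: P2@Q0 runs 2, rem=0, completes. Q0=[P4,P5,P1] Q1=[P3] Q2=[]
t=34-36: P4@Q0 runs 2, rem=2, I/O yield, promote→Q0. Q0=[P5,P1,P4] Q1=[P3] Q2=[]
t=36-37: P5@Q0 runs 1, rem=9, I/O yield, promote→Q0. Q0=[P1,P4,P5] Q1=[P3] Q2=[]
t=37-39: P1@Q0 runs 2, rem=3, I/O yield, promote→Q0. Q0=[P4,P5,P1] Q1=[P3] Q2=[]
t=39-41: P4@Q0 runs 2, rem=0, completes. Q0=[P5,P1] Q1=[P3] Q2=[]
t=41-42: P5@Q0 runs 1, rem=8, I/O yield, promote→Q0. Q0=[P1,P5] Q1=[P3] Q2=[]
t=42-44: P1@Q0 runs 2, rem=1, I/O yield, promote→Q0. Q0=[P5,P1] Q1=[P3] Q2=[]
t=44-45: P5@Q0 runs 1, rem=7, I/O yield, promote→Q0. Q0=[P1,P5] Q1=[P3] Q2=[]
t=45-46: P1@Q0 runs 1, rem=0, completes. Q0=[P5] Q1=[P3] Q2=[]
t=46-47: P5@Q0 runs 1, rem=6, I/O yield, promote→Q0. Q0=[P5] Q1=[P3] Q2=[]
t=47-48: P5@Q0 runs 1, rem=5, I/O yield, promote→Q0. Q0=[P5] Q1=[P3] Q2=[]
t=48-49: P5@Q0 runs 1, rem=4, I/O yield, promote→Q0. Q0=[P5] Q1=[P3] Q2=[]
t=49-50: P5@Q0 runs 1, rem=3, I/O yield, promote→Q0. Q0=[P5] Q1=[P3] Q2=[]
t=50-51: P5@Q0 runs 1, rem=2, I/O yield, promote→Q0. Q0=[P5] Q1=[P3] Q2=[]
t=51-52: P5@Q0 runs 1, rem=1, I/O yield, promote→Q0. Q0=[P5] Q1=[P3] Q2=[]
t=52-53: P5@Q0 runs 1, rem=0, completes. Q0=[] Q1=[P3] Q2=[]
t=53-58: P3@Q1 runs 5, rem=0, completes. Q0=[] Q1=[] Q2=[]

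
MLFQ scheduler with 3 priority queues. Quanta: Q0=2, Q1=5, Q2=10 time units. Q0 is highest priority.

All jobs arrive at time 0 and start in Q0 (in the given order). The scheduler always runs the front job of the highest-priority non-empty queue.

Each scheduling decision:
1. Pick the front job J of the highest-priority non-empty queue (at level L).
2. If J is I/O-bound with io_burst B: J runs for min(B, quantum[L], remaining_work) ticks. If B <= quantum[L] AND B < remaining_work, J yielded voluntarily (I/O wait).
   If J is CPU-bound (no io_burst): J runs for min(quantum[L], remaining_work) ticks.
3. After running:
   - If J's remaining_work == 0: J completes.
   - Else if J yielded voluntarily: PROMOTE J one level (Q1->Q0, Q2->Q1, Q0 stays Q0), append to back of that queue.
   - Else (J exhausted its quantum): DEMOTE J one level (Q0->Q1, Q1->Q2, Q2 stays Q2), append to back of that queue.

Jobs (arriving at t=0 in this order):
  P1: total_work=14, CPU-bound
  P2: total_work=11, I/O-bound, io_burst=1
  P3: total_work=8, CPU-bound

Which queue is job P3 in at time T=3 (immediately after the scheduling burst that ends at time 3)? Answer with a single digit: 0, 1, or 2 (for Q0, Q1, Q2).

Answer: 0

Derivation:
t=0-2: P1@Q0 runs 2, rem=12, quantum used, demote→Q1. Q0=[P2,P3] Q1=[P1] Q2=[]
t=2-3: P2@Q0 runs 1, rem=10, I/O yield, promote→Q0. Q0=[P3,P2] Q1=[P1] Q2=[]
t=3-5: P3@Q0 runs 2, rem=6, quantum used, demote→Q1. Q0=[P2] Q1=[P1,P3] Q2=[]
t=5-6: P2@Q0 runs 1, rem=9, I/O yield, promote→Q0. Q0=[P2] Q1=[P1,P3] Q2=[]
t=6-7: P2@Q0 runs 1, rem=8, I/O yield, promote→Q0. Q0=[P2] Q1=[P1,P3] Q2=[]
t=7-8: P2@Q0 runs 1, rem=7, I/O yield, promote→Q0. Q0=[P2] Q1=[P1,P3] Q2=[]
t=8-9: P2@Q0 runs 1, rem=6, I/O yield, promote→Q0. Q0=[P2] Q1=[P1,P3] Q2=[]
t=9-10: P2@Q0 runs 1, rem=5, I/O yield, promote→Q0. Q0=[P2] Q1=[P1,P3] Q2=[]
t=10-11: P2@Q0 runs 1, rem=4, I/O yield, promote→Q0. Q0=[P2] Q1=[P1,P3] Q2=[]
t=11-12: P2@Q0 runs 1, rem=3, I/O yield, promote→Q0. Q0=[P2] Q1=[P1,P3] Q2=[]
t=12-13: P2@Q0 runs 1, rem=2, I/O yield, promote→Q0. Q0=[P2] Q1=[P1,P3] Q2=[]
t=13-14: P2@Q0 runs 1, rem=1, I/O yield, promote→Q0. Q0=[P2] Q1=[P1,P3] Q2=[]
t=14-15: P2@Q0 runs 1, rem=0, completes. Q0=[] Q1=[P1,P3] Q2=[]
t=15-20: P1@Q1 runs 5, rem=7, quantum used, demote→Q2. Q0=[] Q1=[P3] Q2=[P1]
t=20-25: P3@Q1 runs 5, rem=1, quantum used, demote→Q2. Q0=[] Q1=[] Q2=[P1,P3]
t=25-32: P1@Q2 runs 7, rem=0, completes. Q0=[] Q1=[] Q2=[P3]
t=32-33: P3@Q2 runs 1, rem=0, completes. Q0=[] Q1=[] Q2=[]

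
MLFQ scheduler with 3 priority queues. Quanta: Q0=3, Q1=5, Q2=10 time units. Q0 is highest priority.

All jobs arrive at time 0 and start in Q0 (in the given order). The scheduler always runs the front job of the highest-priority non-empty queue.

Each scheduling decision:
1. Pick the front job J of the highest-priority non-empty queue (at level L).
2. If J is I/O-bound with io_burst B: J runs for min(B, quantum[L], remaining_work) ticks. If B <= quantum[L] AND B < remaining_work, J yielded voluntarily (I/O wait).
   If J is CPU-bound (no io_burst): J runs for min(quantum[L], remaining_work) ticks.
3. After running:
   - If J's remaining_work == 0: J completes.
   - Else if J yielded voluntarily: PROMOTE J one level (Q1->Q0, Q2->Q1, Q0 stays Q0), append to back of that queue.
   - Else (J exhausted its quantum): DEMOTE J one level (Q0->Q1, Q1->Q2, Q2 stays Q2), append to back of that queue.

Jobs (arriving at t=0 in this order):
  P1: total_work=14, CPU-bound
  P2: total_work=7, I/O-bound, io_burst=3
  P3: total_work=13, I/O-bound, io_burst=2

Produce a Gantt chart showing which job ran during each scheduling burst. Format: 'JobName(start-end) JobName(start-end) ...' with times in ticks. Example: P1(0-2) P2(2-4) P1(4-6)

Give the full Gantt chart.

Answer: P1(0-3) P2(3-6) P3(6-8) P2(8-11) P3(11-13) P2(13-14) P3(14-16) P3(16-18) P3(18-20) P3(20-22) P3(22-23) P1(23-28) P1(28-34)

Derivation:
t=0-3: P1@Q0 runs 3, rem=11, quantum used, demote→Q1. Q0=[P2,P3] Q1=[P1] Q2=[]
t=3-6: P2@Q0 runs 3, rem=4, I/O yield, promote→Q0. Q0=[P3,P2] Q1=[P1] Q2=[]
t=6-8: P3@Q0 runs 2, rem=11, I/O yield, promote→Q0. Q0=[P2,P3] Q1=[P1] Q2=[]
t=8-11: P2@Q0 runs 3, rem=1, I/O yield, promote→Q0. Q0=[P3,P2] Q1=[P1] Q2=[]
t=11-13: P3@Q0 runs 2, rem=9, I/O yield, promote→Q0. Q0=[P2,P3] Q1=[P1] Q2=[]
t=13-14: P2@Q0 runs 1, rem=0, completes. Q0=[P3] Q1=[P1] Q2=[]
t=14-16: P3@Q0 runs 2, rem=7, I/O yield, promote→Q0. Q0=[P3] Q1=[P1] Q2=[]
t=16-18: P3@Q0 runs 2, rem=5, I/O yield, promote→Q0. Q0=[P3] Q1=[P1] Q2=[]
t=18-20: P3@Q0 runs 2, rem=3, I/O yield, promote→Q0. Q0=[P3] Q1=[P1] Q2=[]
t=20-22: P3@Q0 runs 2, rem=1, I/O yield, promote→Q0. Q0=[P3] Q1=[P1] Q2=[]
t=22-23: P3@Q0 runs 1, rem=0, completes. Q0=[] Q1=[P1] Q2=[]
t=23-28: P1@Q1 runs 5, rem=6, quantum used, demote→Q2. Q0=[] Q1=[] Q2=[P1]
t=28-34: P1@Q2 runs 6, rem=0, completes. Q0=[] Q1=[] Q2=[]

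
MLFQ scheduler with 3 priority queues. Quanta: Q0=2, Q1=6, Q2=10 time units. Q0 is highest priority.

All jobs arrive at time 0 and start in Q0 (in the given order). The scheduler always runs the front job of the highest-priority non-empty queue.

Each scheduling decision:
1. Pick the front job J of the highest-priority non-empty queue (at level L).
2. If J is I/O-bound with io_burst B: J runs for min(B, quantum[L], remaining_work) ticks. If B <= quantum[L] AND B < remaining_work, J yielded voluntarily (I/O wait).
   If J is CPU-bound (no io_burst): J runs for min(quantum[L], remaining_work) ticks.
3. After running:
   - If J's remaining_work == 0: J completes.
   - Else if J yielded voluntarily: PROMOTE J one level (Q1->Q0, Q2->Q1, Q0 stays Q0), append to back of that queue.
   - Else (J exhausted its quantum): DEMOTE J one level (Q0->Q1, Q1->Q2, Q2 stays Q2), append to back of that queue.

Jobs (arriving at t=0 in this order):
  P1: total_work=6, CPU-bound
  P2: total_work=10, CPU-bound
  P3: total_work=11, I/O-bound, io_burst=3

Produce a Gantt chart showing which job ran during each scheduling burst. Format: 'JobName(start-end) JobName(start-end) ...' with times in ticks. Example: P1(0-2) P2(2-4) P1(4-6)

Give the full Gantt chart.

Answer: P1(0-2) P2(2-4) P3(4-6) P1(6-10) P2(10-16) P3(16-19) P3(19-21) P3(21-24) P3(24-25) P2(25-27)

Derivation:
t=0-2: P1@Q0 runs 2, rem=4, quantum used, demote→Q1. Q0=[P2,P3] Q1=[P1] Q2=[]
t=2-4: P2@Q0 runs 2, rem=8, quantum used, demote→Q1. Q0=[P3] Q1=[P1,P2] Q2=[]
t=4-6: P3@Q0 runs 2, rem=9, quantum used, demote→Q1. Q0=[] Q1=[P1,P2,P3] Q2=[]
t=6-10: P1@Q1 runs 4, rem=0, completes. Q0=[] Q1=[P2,P3] Q2=[]
t=10-16: P2@Q1 runs 6, rem=2, quantum used, demote→Q2. Q0=[] Q1=[P3] Q2=[P2]
t=16-19: P3@Q1 runs 3, rem=6, I/O yield, promote→Q0. Q0=[P3] Q1=[] Q2=[P2]
t=19-21: P3@Q0 runs 2, rem=4, quantum used, demote→Q1. Q0=[] Q1=[P3] Q2=[P2]
t=21-24: P3@Q1 runs 3, rem=1, I/O yield, promote→Q0. Q0=[P3] Q1=[] Q2=[P2]
t=24-25: P3@Q0 runs 1, rem=0, completes. Q0=[] Q1=[] Q2=[P2]
t=25-27: P2@Q2 runs 2, rem=0, completes. Q0=[] Q1=[] Q2=[]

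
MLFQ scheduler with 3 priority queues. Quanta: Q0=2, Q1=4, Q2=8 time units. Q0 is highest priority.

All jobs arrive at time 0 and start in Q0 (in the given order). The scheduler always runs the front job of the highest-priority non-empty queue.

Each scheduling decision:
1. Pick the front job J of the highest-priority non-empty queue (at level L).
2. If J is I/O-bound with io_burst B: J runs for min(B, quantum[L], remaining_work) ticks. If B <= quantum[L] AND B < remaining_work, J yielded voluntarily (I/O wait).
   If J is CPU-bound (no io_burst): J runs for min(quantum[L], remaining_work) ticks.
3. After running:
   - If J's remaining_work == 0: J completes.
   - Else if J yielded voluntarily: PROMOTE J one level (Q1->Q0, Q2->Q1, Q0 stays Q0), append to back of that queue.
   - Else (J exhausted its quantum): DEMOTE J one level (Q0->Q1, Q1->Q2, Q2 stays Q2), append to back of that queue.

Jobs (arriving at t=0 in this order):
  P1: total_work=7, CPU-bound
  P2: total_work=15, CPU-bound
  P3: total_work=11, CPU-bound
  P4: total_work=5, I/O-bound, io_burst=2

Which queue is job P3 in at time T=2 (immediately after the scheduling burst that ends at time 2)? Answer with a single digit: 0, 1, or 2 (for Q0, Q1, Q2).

Answer: 0

Derivation:
t=0-2: P1@Q0 runs 2, rem=5, quantum used, demote→Q1. Q0=[P2,P3,P4] Q1=[P1] Q2=[]
t=2-4: P2@Q0 runs 2, rem=13, quantum used, demote→Q1. Q0=[P3,P4] Q1=[P1,P2] Q2=[]
t=4-6: P3@Q0 runs 2, rem=9, quantum used, demote→Q1. Q0=[P4] Q1=[P1,P2,P3] Q2=[]
t=6-8: P4@Q0 runs 2, rem=3, I/O yield, promote→Q0. Q0=[P4] Q1=[P1,P2,P3] Q2=[]
t=8-10: P4@Q0 runs 2, rem=1, I/O yield, promote→Q0. Q0=[P4] Q1=[P1,P2,P3] Q2=[]
t=10-11: P4@Q0 runs 1, rem=0, completes. Q0=[] Q1=[P1,P2,P3] Q2=[]
t=11-15: P1@Q1 runs 4, rem=1, quantum used, demote→Q2. Q0=[] Q1=[P2,P3] Q2=[P1]
t=15-19: P2@Q1 runs 4, rem=9, quantum used, demote→Q2. Q0=[] Q1=[P3] Q2=[P1,P2]
t=19-23: P3@Q1 runs 4, rem=5, quantum used, demote→Q2. Q0=[] Q1=[] Q2=[P1,P2,P3]
t=23-24: P1@Q2 runs 1, rem=0, completes. Q0=[] Q1=[] Q2=[P2,P3]
t=24-32: P2@Q2 runs 8, rem=1, quantum used, demote→Q2. Q0=[] Q1=[] Q2=[P3,P2]
t=32-37: P3@Q2 runs 5, rem=0, completes. Q0=[] Q1=[] Q2=[P2]
t=37-38: P2@Q2 runs 1, rem=0, completes. Q0=[] Q1=[] Q2=[]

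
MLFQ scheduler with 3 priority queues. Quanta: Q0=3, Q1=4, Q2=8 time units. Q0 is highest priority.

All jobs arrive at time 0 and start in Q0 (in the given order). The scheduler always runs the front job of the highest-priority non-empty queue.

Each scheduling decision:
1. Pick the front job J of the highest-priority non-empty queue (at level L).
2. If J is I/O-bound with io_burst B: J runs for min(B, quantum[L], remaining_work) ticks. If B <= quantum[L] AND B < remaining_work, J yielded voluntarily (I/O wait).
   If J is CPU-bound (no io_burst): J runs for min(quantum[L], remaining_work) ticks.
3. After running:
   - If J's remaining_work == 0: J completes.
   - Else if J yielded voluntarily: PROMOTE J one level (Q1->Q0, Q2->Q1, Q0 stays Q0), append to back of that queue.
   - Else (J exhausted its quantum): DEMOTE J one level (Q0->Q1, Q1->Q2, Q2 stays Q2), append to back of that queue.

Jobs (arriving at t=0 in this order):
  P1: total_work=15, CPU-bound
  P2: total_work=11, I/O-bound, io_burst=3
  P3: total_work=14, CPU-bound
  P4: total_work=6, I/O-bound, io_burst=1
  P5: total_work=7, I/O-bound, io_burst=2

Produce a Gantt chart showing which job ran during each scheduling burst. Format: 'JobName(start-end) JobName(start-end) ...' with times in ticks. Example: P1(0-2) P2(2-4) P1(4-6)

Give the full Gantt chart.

Answer: P1(0-3) P2(3-6) P3(6-9) P4(9-10) P5(10-12) P2(12-15) P4(15-16) P5(16-18) P2(18-21) P4(21-22) P5(22-24) P2(24-26) P4(26-27) P5(27-28) P4(28-29) P4(29-30) P1(30-34) P3(34-38) P1(38-46) P3(46-53)

Derivation:
t=0-3: P1@Q0 runs 3, rem=12, quantum used, demote→Q1. Q0=[P2,P3,P4,P5] Q1=[P1] Q2=[]
t=3-6: P2@Q0 runs 3, rem=8, I/O yield, promote→Q0. Q0=[P3,P4,P5,P2] Q1=[P1] Q2=[]
t=6-9: P3@Q0 runs 3, rem=11, quantum used, demote→Q1. Q0=[P4,P5,P2] Q1=[P1,P3] Q2=[]
t=9-10: P4@Q0 runs 1, rem=5, I/O yield, promote→Q0. Q0=[P5,P2,P4] Q1=[P1,P3] Q2=[]
t=10-12: P5@Q0 runs 2, rem=5, I/O yield, promote→Q0. Q0=[P2,P4,P5] Q1=[P1,P3] Q2=[]
t=12-15: P2@Q0 runs 3, rem=5, I/O yield, promote→Q0. Q0=[P4,P5,P2] Q1=[P1,P3] Q2=[]
t=15-16: P4@Q0 runs 1, rem=4, I/O yield, promote→Q0. Q0=[P5,P2,P4] Q1=[P1,P3] Q2=[]
t=16-18: P5@Q0 runs 2, rem=3, I/O yield, promote→Q0. Q0=[P2,P4,P5] Q1=[P1,P3] Q2=[]
t=18-21: P2@Q0 runs 3, rem=2, I/O yield, promote→Q0. Q0=[P4,P5,P2] Q1=[P1,P3] Q2=[]
t=21-22: P4@Q0 runs 1, rem=3, I/O yield, promote→Q0. Q0=[P5,P2,P4] Q1=[P1,P3] Q2=[]
t=22-24: P5@Q0 runs 2, rem=1, I/O yield, promote→Q0. Q0=[P2,P4,P5] Q1=[P1,P3] Q2=[]
t=24-26: P2@Q0 runs 2, rem=0, completes. Q0=[P4,P5] Q1=[P1,P3] Q2=[]
t=26-27: P4@Q0 runs 1, rem=2, I/O yield, promote→Q0. Q0=[P5,P4] Q1=[P1,P3] Q2=[]
t=27-28: P5@Q0 runs 1, rem=0, completes. Q0=[P4] Q1=[P1,P3] Q2=[]
t=28-29: P4@Q0 runs 1, rem=1, I/O yield, promote→Q0. Q0=[P4] Q1=[P1,P3] Q2=[]
t=29-30: P4@Q0 runs 1, rem=0, completes. Q0=[] Q1=[P1,P3] Q2=[]
t=30-34: P1@Q1 runs 4, rem=8, quantum used, demote→Q2. Q0=[] Q1=[P3] Q2=[P1]
t=34-38: P3@Q1 runs 4, rem=7, quantum used, demote→Q2. Q0=[] Q1=[] Q2=[P1,P3]
t=38-46: P1@Q2 runs 8, rem=0, completes. Q0=[] Q1=[] Q2=[P3]
t=46-53: P3@Q2 runs 7, rem=0, completes. Q0=[] Q1=[] Q2=[]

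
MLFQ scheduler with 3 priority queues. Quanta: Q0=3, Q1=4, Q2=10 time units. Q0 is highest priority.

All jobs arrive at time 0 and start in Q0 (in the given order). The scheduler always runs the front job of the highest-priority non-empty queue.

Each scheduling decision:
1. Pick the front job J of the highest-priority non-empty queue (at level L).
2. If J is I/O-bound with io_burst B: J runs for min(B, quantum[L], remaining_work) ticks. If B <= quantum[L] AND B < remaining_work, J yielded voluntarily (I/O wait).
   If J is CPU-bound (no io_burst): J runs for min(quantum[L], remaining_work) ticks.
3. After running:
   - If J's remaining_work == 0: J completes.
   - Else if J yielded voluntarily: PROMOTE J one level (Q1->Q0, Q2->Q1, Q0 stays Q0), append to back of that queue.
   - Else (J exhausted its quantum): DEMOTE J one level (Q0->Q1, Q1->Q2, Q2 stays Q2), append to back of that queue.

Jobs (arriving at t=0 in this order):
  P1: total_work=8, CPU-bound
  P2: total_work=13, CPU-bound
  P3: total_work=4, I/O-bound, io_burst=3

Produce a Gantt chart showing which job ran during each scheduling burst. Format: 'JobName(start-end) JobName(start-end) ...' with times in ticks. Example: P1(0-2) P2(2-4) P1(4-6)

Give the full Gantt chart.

Answer: P1(0-3) P2(3-6) P3(6-9) P3(9-10) P1(10-14) P2(14-18) P1(18-19) P2(19-25)

Derivation:
t=0-3: P1@Q0 runs 3, rem=5, quantum used, demote→Q1. Q0=[P2,P3] Q1=[P1] Q2=[]
t=3-6: P2@Q0 runs 3, rem=10, quantum used, demote→Q1. Q0=[P3] Q1=[P1,P2] Q2=[]
t=6-9: P3@Q0 runs 3, rem=1, I/O yield, promote→Q0. Q0=[P3] Q1=[P1,P2] Q2=[]
t=9-10: P3@Q0 runs 1, rem=0, completes. Q0=[] Q1=[P1,P2] Q2=[]
t=10-14: P1@Q1 runs 4, rem=1, quantum used, demote→Q2. Q0=[] Q1=[P2] Q2=[P1]
t=14-18: P2@Q1 runs 4, rem=6, quantum used, demote→Q2. Q0=[] Q1=[] Q2=[P1,P2]
t=18-19: P1@Q2 runs 1, rem=0, completes. Q0=[] Q1=[] Q2=[P2]
t=19-25: P2@Q2 runs 6, rem=0, completes. Q0=[] Q1=[] Q2=[]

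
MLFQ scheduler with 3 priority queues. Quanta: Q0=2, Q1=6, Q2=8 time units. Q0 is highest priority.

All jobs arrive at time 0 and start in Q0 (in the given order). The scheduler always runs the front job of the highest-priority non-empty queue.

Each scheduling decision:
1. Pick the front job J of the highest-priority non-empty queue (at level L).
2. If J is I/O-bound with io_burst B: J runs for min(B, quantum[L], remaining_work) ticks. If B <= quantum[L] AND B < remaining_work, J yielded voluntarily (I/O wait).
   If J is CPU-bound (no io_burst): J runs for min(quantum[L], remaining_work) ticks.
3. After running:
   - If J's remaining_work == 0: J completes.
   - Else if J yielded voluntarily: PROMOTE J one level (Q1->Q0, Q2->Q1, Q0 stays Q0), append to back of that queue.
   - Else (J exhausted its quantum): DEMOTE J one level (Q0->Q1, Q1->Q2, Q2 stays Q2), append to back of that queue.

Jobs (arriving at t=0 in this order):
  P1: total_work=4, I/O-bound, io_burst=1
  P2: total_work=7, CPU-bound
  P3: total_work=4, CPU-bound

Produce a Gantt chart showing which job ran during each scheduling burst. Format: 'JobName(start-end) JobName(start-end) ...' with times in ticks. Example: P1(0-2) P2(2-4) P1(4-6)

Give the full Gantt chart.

t=0-1: P1@Q0 runs 1, rem=3, I/O yield, promote→Q0. Q0=[P2,P3,P1] Q1=[] Q2=[]
t=1-3: P2@Q0 runs 2, rem=5, quantum used, demote→Q1. Q0=[P3,P1] Q1=[P2] Q2=[]
t=3-5: P3@Q0 runs 2, rem=2, quantum used, demote→Q1. Q0=[P1] Q1=[P2,P3] Q2=[]
t=5-6: P1@Q0 runs 1, rem=2, I/O yield, promote→Q0. Q0=[P1] Q1=[P2,P3] Q2=[]
t=6-7: P1@Q0 runs 1, rem=1, I/O yield, promote→Q0. Q0=[P1] Q1=[P2,P3] Q2=[]
t=7-8: P1@Q0 runs 1, rem=0, completes. Q0=[] Q1=[P2,P3] Q2=[]
t=8-13: P2@Q1 runs 5, rem=0, completes. Q0=[] Q1=[P3] Q2=[]
t=13-15: P3@Q1 runs 2, rem=0, completes. Q0=[] Q1=[] Q2=[]

Answer: P1(0-1) P2(1-3) P3(3-5) P1(5-6) P1(6-7) P1(7-8) P2(8-13) P3(13-15)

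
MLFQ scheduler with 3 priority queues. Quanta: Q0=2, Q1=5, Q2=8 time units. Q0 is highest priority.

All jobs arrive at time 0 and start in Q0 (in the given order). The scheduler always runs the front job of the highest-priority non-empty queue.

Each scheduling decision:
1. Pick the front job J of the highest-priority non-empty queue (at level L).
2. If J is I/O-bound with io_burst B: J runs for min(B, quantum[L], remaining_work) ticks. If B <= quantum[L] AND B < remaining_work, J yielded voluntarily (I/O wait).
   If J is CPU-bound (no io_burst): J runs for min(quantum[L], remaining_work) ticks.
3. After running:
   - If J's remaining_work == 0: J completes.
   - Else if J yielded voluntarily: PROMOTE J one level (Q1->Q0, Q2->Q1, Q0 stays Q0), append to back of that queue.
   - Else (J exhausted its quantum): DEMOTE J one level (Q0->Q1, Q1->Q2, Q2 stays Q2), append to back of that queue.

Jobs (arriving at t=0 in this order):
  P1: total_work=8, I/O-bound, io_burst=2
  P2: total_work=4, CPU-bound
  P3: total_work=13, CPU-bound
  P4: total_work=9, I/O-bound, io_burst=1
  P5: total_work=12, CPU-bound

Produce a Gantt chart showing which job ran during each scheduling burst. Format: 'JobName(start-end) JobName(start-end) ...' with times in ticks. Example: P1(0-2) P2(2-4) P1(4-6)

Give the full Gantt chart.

Answer: P1(0-2) P2(2-4) P3(4-6) P4(6-7) P5(7-9) P1(9-11) P4(11-12) P1(12-14) P4(14-15) P1(15-17) P4(17-18) P4(18-19) P4(19-20) P4(20-21) P4(21-22) P4(22-23) P2(23-25) P3(25-30) P5(30-35) P3(35-41) P5(41-46)

Derivation:
t=0-2: P1@Q0 runs 2, rem=6, I/O yield, promote→Q0. Q0=[P2,P3,P4,P5,P1] Q1=[] Q2=[]
t=2-4: P2@Q0 runs 2, rem=2, quantum used, demote→Q1. Q0=[P3,P4,P5,P1] Q1=[P2] Q2=[]
t=4-6: P3@Q0 runs 2, rem=11, quantum used, demote→Q1. Q0=[P4,P5,P1] Q1=[P2,P3] Q2=[]
t=6-7: P4@Q0 runs 1, rem=8, I/O yield, promote→Q0. Q0=[P5,P1,P4] Q1=[P2,P3] Q2=[]
t=7-9: P5@Q0 runs 2, rem=10, quantum used, demote→Q1. Q0=[P1,P4] Q1=[P2,P3,P5] Q2=[]
t=9-11: P1@Q0 runs 2, rem=4, I/O yield, promote→Q0. Q0=[P4,P1] Q1=[P2,P3,P5] Q2=[]
t=11-12: P4@Q0 runs 1, rem=7, I/O yield, promote→Q0. Q0=[P1,P4] Q1=[P2,P3,P5] Q2=[]
t=12-14: P1@Q0 runs 2, rem=2, I/O yield, promote→Q0. Q0=[P4,P1] Q1=[P2,P3,P5] Q2=[]
t=14-15: P4@Q0 runs 1, rem=6, I/O yield, promote→Q0. Q0=[P1,P4] Q1=[P2,P3,P5] Q2=[]
t=15-17: P1@Q0 runs 2, rem=0, completes. Q0=[P4] Q1=[P2,P3,P5] Q2=[]
t=17-18: P4@Q0 runs 1, rem=5, I/O yield, promote→Q0. Q0=[P4] Q1=[P2,P3,P5] Q2=[]
t=18-19: P4@Q0 runs 1, rem=4, I/O yield, promote→Q0. Q0=[P4] Q1=[P2,P3,P5] Q2=[]
t=19-20: P4@Q0 runs 1, rem=3, I/O yield, promote→Q0. Q0=[P4] Q1=[P2,P3,P5] Q2=[]
t=20-21: P4@Q0 runs 1, rem=2, I/O yield, promote→Q0. Q0=[P4] Q1=[P2,P3,P5] Q2=[]
t=21-22: P4@Q0 runs 1, rem=1, I/O yield, promote→Q0. Q0=[P4] Q1=[P2,P3,P5] Q2=[]
t=22-23: P4@Q0 runs 1, rem=0, completes. Q0=[] Q1=[P2,P3,P5] Q2=[]
t=23-25: P2@Q1 runs 2, rem=0, completes. Q0=[] Q1=[P3,P5] Q2=[]
t=25-30: P3@Q1 runs 5, rem=6, quantum used, demote→Q2. Q0=[] Q1=[P5] Q2=[P3]
t=30-35: P5@Q1 runs 5, rem=5, quantum used, demote→Q2. Q0=[] Q1=[] Q2=[P3,P5]
t=35-41: P3@Q2 runs 6, rem=0, completes. Q0=[] Q1=[] Q2=[P5]
t=41-46: P5@Q2 runs 5, rem=0, completes. Q0=[] Q1=[] Q2=[]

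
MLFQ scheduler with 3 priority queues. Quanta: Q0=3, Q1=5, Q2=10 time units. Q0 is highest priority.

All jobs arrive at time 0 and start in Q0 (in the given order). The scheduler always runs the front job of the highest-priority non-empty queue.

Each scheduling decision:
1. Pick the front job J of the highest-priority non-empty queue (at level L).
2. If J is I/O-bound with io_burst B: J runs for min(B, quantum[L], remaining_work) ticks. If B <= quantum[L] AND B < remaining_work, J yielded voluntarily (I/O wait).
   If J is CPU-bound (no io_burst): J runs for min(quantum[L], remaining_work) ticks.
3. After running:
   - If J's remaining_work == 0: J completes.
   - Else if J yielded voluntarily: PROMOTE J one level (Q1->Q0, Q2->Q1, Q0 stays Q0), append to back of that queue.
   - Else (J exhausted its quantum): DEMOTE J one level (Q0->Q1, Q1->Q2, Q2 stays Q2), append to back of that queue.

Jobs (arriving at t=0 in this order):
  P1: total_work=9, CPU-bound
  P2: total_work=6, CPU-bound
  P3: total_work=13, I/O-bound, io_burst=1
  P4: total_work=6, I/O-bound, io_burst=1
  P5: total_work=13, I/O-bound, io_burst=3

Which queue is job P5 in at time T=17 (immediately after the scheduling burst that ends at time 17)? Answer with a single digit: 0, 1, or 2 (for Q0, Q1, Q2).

t=0-3: P1@Q0 runs 3, rem=6, quantum used, demote→Q1. Q0=[P2,P3,P4,P5] Q1=[P1] Q2=[]
t=3-6: P2@Q0 runs 3, rem=3, quantum used, demote→Q1. Q0=[P3,P4,P5] Q1=[P1,P2] Q2=[]
t=6-7: P3@Q0 runs 1, rem=12, I/O yield, promote→Q0. Q0=[P4,P5,P3] Q1=[P1,P2] Q2=[]
t=7-8: P4@Q0 runs 1, rem=5, I/O yield, promote→Q0. Q0=[P5,P3,P4] Q1=[P1,P2] Q2=[]
t=8-11: P5@Q0 runs 3, rem=10, I/O yield, promote→Q0. Q0=[P3,P4,P5] Q1=[P1,P2] Q2=[]
t=11-12: P3@Q0 runs 1, rem=11, I/O yield, promote→Q0. Q0=[P4,P5,P3] Q1=[P1,P2] Q2=[]
t=12-13: P4@Q0 runs 1, rem=4, I/O yield, promote→Q0. Q0=[P5,P3,P4] Q1=[P1,P2] Q2=[]
t=13-16: P5@Q0 runs 3, rem=7, I/O yield, promote→Q0. Q0=[P3,P4,P5] Q1=[P1,P2] Q2=[]
t=16-17: P3@Q0 runs 1, rem=10, I/O yield, promote→Q0. Q0=[P4,P5,P3] Q1=[P1,P2] Q2=[]
t=17-18: P4@Q0 runs 1, rem=3, I/O yield, promote→Q0. Q0=[P5,P3,P4] Q1=[P1,P2] Q2=[]
t=18-21: P5@Q0 runs 3, rem=4, I/O yield, promote→Q0. Q0=[P3,P4,P5] Q1=[P1,P2] Q2=[]
t=21-22: P3@Q0 runs 1, rem=9, I/O yield, promote→Q0. Q0=[P4,P5,P3] Q1=[P1,P2] Q2=[]
t=22-23: P4@Q0 runs 1, rem=2, I/O yield, promote→Q0. Q0=[P5,P3,P4] Q1=[P1,P2] Q2=[]
t=23-26: P5@Q0 runs 3, rem=1, I/O yield, promote→Q0. Q0=[P3,P4,P5] Q1=[P1,P2] Q2=[]
t=26-27: P3@Q0 runs 1, rem=8, I/O yield, promote→Q0. Q0=[P4,P5,P3] Q1=[P1,P2] Q2=[]
t=27-28: P4@Q0 runs 1, rem=1, I/O yield, promote→Q0. Q0=[P5,P3,P4] Q1=[P1,P2] Q2=[]
t=28-29: P5@Q0 runs 1, rem=0, completes. Q0=[P3,P4] Q1=[P1,P2] Q2=[]
t=29-30: P3@Q0 runs 1, rem=7, I/O yield, promote→Q0. Q0=[P4,P3] Q1=[P1,P2] Q2=[]
t=30-31: P4@Q0 runs 1, rem=0, completes. Q0=[P3] Q1=[P1,P2] Q2=[]
t=31-32: P3@Q0 runs 1, rem=6, I/O yield, promote→Q0. Q0=[P3] Q1=[P1,P2] Q2=[]
t=32-33: P3@Q0 runs 1, rem=5, I/O yield, promote→Q0. Q0=[P3] Q1=[P1,P2] Q2=[]
t=33-34: P3@Q0 runs 1, rem=4, I/O yield, promote→Q0. Q0=[P3] Q1=[P1,P2] Q2=[]
t=34-35: P3@Q0 runs 1, rem=3, I/O yield, promote→Q0. Q0=[P3] Q1=[P1,P2] Q2=[]
t=35-36: P3@Q0 runs 1, rem=2, I/O yield, promote→Q0. Q0=[P3] Q1=[P1,P2] Q2=[]
t=36-37: P3@Q0 runs 1, rem=1, I/O yield, promote→Q0. Q0=[P3] Q1=[P1,P2] Q2=[]
t=37-38: P3@Q0 runs 1, rem=0, completes. Q0=[] Q1=[P1,P2] Q2=[]
t=38-43: P1@Q1 runs 5, rem=1, quantum used, demote→Q2. Q0=[] Q1=[P2] Q2=[P1]
t=43-46: P2@Q1 runs 3, rem=0, completes. Q0=[] Q1=[] Q2=[P1]
t=46-47: P1@Q2 runs 1, rem=0, completes. Q0=[] Q1=[] Q2=[]

Answer: 0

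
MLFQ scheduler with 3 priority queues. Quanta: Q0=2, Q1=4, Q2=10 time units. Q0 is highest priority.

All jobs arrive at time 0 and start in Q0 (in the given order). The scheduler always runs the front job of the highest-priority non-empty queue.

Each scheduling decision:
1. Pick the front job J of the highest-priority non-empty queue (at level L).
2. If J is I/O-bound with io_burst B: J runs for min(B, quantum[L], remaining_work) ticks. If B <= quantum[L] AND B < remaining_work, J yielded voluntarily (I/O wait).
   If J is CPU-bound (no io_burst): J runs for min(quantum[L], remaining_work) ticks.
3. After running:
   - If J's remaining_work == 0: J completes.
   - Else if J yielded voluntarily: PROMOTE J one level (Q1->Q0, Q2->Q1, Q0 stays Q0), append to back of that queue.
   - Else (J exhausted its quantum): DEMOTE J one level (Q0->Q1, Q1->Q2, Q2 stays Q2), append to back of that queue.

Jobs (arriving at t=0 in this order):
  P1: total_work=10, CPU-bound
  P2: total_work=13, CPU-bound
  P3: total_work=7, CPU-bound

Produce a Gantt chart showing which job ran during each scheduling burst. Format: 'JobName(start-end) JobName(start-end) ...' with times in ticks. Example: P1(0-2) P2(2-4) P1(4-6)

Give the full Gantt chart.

t=0-2: P1@Q0 runs 2, rem=8, quantum used, demote→Q1. Q0=[P2,P3] Q1=[P1] Q2=[]
t=2-4: P2@Q0 runs 2, rem=11, quantum used, demote→Q1. Q0=[P3] Q1=[P1,P2] Q2=[]
t=4-6: P3@Q0 runs 2, rem=5, quantum used, demote→Q1. Q0=[] Q1=[P1,P2,P3] Q2=[]
t=6-10: P1@Q1 runs 4, rem=4, quantum used, demote→Q2. Q0=[] Q1=[P2,P3] Q2=[P1]
t=10-14: P2@Q1 runs 4, rem=7, quantum used, demote→Q2. Q0=[] Q1=[P3] Q2=[P1,P2]
t=14-18: P3@Q1 runs 4, rem=1, quantum used, demote→Q2. Q0=[] Q1=[] Q2=[P1,P2,P3]
t=18-22: P1@Q2 runs 4, rem=0, completes. Q0=[] Q1=[] Q2=[P2,P3]
t=22-29: P2@Q2 runs 7, rem=0, completes. Q0=[] Q1=[] Q2=[P3]
t=29-30: P3@Q2 runs 1, rem=0, completes. Q0=[] Q1=[] Q2=[]

Answer: P1(0-2) P2(2-4) P3(4-6) P1(6-10) P2(10-14) P3(14-18) P1(18-22) P2(22-29) P3(29-30)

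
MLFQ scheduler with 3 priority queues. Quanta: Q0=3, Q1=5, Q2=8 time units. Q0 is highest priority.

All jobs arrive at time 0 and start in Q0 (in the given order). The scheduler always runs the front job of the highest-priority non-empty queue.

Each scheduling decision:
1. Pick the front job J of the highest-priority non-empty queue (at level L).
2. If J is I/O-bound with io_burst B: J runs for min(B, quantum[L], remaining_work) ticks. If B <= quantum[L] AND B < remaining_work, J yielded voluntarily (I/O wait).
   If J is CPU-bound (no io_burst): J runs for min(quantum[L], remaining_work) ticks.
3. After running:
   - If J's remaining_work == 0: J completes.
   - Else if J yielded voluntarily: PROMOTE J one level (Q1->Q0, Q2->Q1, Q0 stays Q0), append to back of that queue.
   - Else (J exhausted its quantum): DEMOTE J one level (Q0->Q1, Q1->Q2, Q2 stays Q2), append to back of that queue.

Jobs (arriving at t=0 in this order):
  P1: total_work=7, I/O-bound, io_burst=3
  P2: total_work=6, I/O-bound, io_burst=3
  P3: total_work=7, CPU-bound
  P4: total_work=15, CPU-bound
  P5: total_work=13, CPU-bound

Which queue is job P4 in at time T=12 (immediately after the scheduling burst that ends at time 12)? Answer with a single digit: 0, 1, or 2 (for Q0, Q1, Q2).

t=0-3: P1@Q0 runs 3, rem=4, I/O yield, promote→Q0. Q0=[P2,P3,P4,P5,P1] Q1=[] Q2=[]
t=3-6: P2@Q0 runs 3, rem=3, I/O yield, promote→Q0. Q0=[P3,P4,P5,P1,P2] Q1=[] Q2=[]
t=6-9: P3@Q0 runs 3, rem=4, quantum used, demote→Q1. Q0=[P4,P5,P1,P2] Q1=[P3] Q2=[]
t=9-12: P4@Q0 runs 3, rem=12, quantum used, demote→Q1. Q0=[P5,P1,P2] Q1=[P3,P4] Q2=[]
t=12-15: P5@Q0 runs 3, rem=10, quantum used, demote→Q1. Q0=[P1,P2] Q1=[P3,P4,P5] Q2=[]
t=15-18: P1@Q0 runs 3, rem=1, I/O yield, promote→Q0. Q0=[P2,P1] Q1=[P3,P4,P5] Q2=[]
t=18-21: P2@Q0 runs 3, rem=0, completes. Q0=[P1] Q1=[P3,P4,P5] Q2=[]
t=21-22: P1@Q0 runs 1, rem=0, completes. Q0=[] Q1=[P3,P4,P5] Q2=[]
t=22-26: P3@Q1 runs 4, rem=0, completes. Q0=[] Q1=[P4,P5] Q2=[]
t=26-31: P4@Q1 runs 5, rem=7, quantum used, demote→Q2. Q0=[] Q1=[P5] Q2=[P4]
t=31-36: P5@Q1 runs 5, rem=5, quantum used, demote→Q2. Q0=[] Q1=[] Q2=[P4,P5]
t=36-43: P4@Q2 runs 7, rem=0, completes. Q0=[] Q1=[] Q2=[P5]
t=43-48: P5@Q2 runs 5, rem=0, completes. Q0=[] Q1=[] Q2=[]

Answer: 1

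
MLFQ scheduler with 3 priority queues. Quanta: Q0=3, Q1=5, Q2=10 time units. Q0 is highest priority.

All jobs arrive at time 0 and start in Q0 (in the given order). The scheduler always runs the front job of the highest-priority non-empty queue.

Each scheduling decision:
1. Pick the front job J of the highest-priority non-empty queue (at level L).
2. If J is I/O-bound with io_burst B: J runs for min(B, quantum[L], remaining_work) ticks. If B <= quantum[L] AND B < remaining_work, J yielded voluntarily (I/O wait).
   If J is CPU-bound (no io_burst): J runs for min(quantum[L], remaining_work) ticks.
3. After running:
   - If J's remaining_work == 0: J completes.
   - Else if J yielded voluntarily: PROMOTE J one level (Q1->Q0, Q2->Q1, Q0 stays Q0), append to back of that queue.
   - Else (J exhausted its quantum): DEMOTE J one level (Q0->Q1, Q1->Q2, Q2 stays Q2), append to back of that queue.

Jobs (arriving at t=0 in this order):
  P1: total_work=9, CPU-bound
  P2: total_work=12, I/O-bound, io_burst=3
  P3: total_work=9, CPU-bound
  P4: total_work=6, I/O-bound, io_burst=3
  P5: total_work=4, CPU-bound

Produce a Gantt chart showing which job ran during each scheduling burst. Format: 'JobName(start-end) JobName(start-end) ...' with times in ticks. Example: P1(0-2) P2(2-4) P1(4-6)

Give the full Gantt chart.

t=0-3: P1@Q0 runs 3, rem=6, quantum used, demote→Q1. Q0=[P2,P3,P4,P5] Q1=[P1] Q2=[]
t=3-6: P2@Q0 runs 3, rem=9, I/O yield, promote→Q0. Q0=[P3,P4,P5,P2] Q1=[P1] Q2=[]
t=6-9: P3@Q0 runs 3, rem=6, quantum used, demote→Q1. Q0=[P4,P5,P2] Q1=[P1,P3] Q2=[]
t=9-12: P4@Q0 runs 3, rem=3, I/O yield, promote→Q0. Q0=[P5,P2,P4] Q1=[P1,P3] Q2=[]
t=12-15: P5@Q0 runs 3, rem=1, quantum used, demote→Q1. Q0=[P2,P4] Q1=[P1,P3,P5] Q2=[]
t=15-18: P2@Q0 runs 3, rem=6, I/O yield, promote→Q0. Q0=[P4,P2] Q1=[P1,P3,P5] Q2=[]
t=18-21: P4@Q0 runs 3, rem=0, completes. Q0=[P2] Q1=[P1,P3,P5] Q2=[]
t=21-24: P2@Q0 runs 3, rem=3, I/O yield, promote→Q0. Q0=[P2] Q1=[P1,P3,P5] Q2=[]
t=24-27: P2@Q0 runs 3, rem=0, completes. Q0=[] Q1=[P1,P3,P5] Q2=[]
t=27-32: P1@Q1 runs 5, rem=1, quantum used, demote→Q2. Q0=[] Q1=[P3,P5] Q2=[P1]
t=32-37: P3@Q1 runs 5, rem=1, quantum used, demote→Q2. Q0=[] Q1=[P5] Q2=[P1,P3]
t=37-38: P5@Q1 runs 1, rem=0, completes. Q0=[] Q1=[] Q2=[P1,P3]
t=38-39: P1@Q2 runs 1, rem=0, completes. Q0=[] Q1=[] Q2=[P3]
t=39-40: P3@Q2 runs 1, rem=0, completes. Q0=[] Q1=[] Q2=[]

Answer: P1(0-3) P2(3-6) P3(6-9) P4(9-12) P5(12-15) P2(15-18) P4(18-21) P2(21-24) P2(24-27) P1(27-32) P3(32-37) P5(37-38) P1(38-39) P3(39-40)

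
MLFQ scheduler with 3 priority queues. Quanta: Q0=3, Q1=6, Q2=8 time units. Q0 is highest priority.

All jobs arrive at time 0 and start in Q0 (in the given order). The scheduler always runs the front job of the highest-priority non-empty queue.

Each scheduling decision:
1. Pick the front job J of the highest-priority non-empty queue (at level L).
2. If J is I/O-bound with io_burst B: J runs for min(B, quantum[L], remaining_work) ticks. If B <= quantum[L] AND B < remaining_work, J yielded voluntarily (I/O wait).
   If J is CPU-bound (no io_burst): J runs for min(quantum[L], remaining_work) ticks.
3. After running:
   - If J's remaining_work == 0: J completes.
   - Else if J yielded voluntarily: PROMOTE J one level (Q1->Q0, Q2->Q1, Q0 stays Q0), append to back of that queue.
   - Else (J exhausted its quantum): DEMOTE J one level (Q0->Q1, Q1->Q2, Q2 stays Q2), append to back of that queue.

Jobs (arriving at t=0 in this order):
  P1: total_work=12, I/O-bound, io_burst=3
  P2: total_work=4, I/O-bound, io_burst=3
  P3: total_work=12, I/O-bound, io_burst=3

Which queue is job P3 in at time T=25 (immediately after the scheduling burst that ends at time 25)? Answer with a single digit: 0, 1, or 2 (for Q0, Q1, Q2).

t=0-3: P1@Q0 runs 3, rem=9, I/O yield, promote→Q0. Q0=[P2,P3,P1] Q1=[] Q2=[]
t=3-6: P2@Q0 runs 3, rem=1, I/O yield, promote→Q0. Q0=[P3,P1,P2] Q1=[] Q2=[]
t=6-9: P3@Q0 runs 3, rem=9, I/O yield, promote→Q0. Q0=[P1,P2,P3] Q1=[] Q2=[]
t=9-12: P1@Q0 runs 3, rem=6, I/O yield, promote→Q0. Q0=[P2,P3,P1] Q1=[] Q2=[]
t=12-13: P2@Q0 runs 1, rem=0, completes. Q0=[P3,P1] Q1=[] Q2=[]
t=13-16: P3@Q0 runs 3, rem=6, I/O yield, promote→Q0. Q0=[P1,P3] Q1=[] Q2=[]
t=16-19: P1@Q0 runs 3, rem=3, I/O yield, promote→Q0. Q0=[P3,P1] Q1=[] Q2=[]
t=19-22: P3@Q0 runs 3, rem=3, I/O yield, promote→Q0. Q0=[P1,P3] Q1=[] Q2=[]
t=22-25: P1@Q0 runs 3, rem=0, completes. Q0=[P3] Q1=[] Q2=[]
t=25-28: P3@Q0 runs 3, rem=0, completes. Q0=[] Q1=[] Q2=[]

Answer: 0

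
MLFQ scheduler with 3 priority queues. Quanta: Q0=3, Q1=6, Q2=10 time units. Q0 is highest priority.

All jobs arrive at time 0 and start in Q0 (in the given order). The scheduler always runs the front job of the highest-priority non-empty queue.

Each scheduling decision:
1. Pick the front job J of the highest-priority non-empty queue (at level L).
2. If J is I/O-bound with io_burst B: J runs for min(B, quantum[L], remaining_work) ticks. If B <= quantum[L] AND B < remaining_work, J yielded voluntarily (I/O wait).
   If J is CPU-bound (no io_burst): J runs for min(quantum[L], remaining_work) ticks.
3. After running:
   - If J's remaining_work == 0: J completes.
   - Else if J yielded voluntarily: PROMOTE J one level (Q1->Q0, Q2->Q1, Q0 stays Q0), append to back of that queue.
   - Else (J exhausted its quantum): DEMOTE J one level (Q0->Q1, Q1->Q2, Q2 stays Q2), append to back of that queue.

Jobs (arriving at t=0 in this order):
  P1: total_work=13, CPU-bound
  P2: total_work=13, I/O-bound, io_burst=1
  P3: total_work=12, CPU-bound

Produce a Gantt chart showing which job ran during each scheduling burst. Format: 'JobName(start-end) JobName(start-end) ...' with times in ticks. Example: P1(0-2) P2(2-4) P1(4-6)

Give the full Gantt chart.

Answer: P1(0-3) P2(3-4) P3(4-7) P2(7-8) P2(8-9) P2(9-10) P2(10-11) P2(11-12) P2(12-13) P2(13-14) P2(14-15) P2(15-16) P2(16-17) P2(17-18) P2(18-19) P1(19-25) P3(25-31) P1(31-35) P3(35-38)

Derivation:
t=0-3: P1@Q0 runs 3, rem=10, quantum used, demote→Q1. Q0=[P2,P3] Q1=[P1] Q2=[]
t=3-4: P2@Q0 runs 1, rem=12, I/O yield, promote→Q0. Q0=[P3,P2] Q1=[P1] Q2=[]
t=4-7: P3@Q0 runs 3, rem=9, quantum used, demote→Q1. Q0=[P2] Q1=[P1,P3] Q2=[]
t=7-8: P2@Q0 runs 1, rem=11, I/O yield, promote→Q0. Q0=[P2] Q1=[P1,P3] Q2=[]
t=8-9: P2@Q0 runs 1, rem=10, I/O yield, promote→Q0. Q0=[P2] Q1=[P1,P3] Q2=[]
t=9-10: P2@Q0 runs 1, rem=9, I/O yield, promote→Q0. Q0=[P2] Q1=[P1,P3] Q2=[]
t=10-11: P2@Q0 runs 1, rem=8, I/O yield, promote→Q0. Q0=[P2] Q1=[P1,P3] Q2=[]
t=11-12: P2@Q0 runs 1, rem=7, I/O yield, promote→Q0. Q0=[P2] Q1=[P1,P3] Q2=[]
t=12-13: P2@Q0 runs 1, rem=6, I/O yield, promote→Q0. Q0=[P2] Q1=[P1,P3] Q2=[]
t=13-14: P2@Q0 runs 1, rem=5, I/O yield, promote→Q0. Q0=[P2] Q1=[P1,P3] Q2=[]
t=14-15: P2@Q0 runs 1, rem=4, I/O yield, promote→Q0. Q0=[P2] Q1=[P1,P3] Q2=[]
t=15-16: P2@Q0 runs 1, rem=3, I/O yield, promote→Q0. Q0=[P2] Q1=[P1,P3] Q2=[]
t=16-17: P2@Q0 runs 1, rem=2, I/O yield, promote→Q0. Q0=[P2] Q1=[P1,P3] Q2=[]
t=17-18: P2@Q0 runs 1, rem=1, I/O yield, promote→Q0. Q0=[P2] Q1=[P1,P3] Q2=[]
t=18-19: P2@Q0 runs 1, rem=0, completes. Q0=[] Q1=[P1,P3] Q2=[]
t=19-25: P1@Q1 runs 6, rem=4, quantum used, demote→Q2. Q0=[] Q1=[P3] Q2=[P1]
t=25-31: P3@Q1 runs 6, rem=3, quantum used, demote→Q2. Q0=[] Q1=[] Q2=[P1,P3]
t=31-35: P1@Q2 runs 4, rem=0, completes. Q0=[] Q1=[] Q2=[P3]
t=35-38: P3@Q2 runs 3, rem=0, completes. Q0=[] Q1=[] Q2=[]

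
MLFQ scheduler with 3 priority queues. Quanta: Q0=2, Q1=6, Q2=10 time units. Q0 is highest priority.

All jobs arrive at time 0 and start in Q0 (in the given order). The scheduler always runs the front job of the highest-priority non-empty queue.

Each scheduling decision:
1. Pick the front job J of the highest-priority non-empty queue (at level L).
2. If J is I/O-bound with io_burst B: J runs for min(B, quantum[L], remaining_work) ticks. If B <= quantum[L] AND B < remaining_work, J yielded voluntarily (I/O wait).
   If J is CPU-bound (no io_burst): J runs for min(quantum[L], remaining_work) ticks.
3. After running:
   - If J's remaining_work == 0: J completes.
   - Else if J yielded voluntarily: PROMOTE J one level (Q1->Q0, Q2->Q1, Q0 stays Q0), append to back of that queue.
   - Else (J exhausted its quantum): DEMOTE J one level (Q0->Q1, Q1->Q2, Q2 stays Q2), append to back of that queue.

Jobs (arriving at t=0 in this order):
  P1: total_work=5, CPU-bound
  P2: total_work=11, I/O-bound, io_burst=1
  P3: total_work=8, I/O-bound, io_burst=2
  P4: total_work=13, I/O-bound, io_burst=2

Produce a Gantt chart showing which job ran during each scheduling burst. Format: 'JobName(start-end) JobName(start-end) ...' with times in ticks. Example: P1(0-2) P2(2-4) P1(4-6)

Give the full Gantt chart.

t=0-2: P1@Q0 runs 2, rem=3, quantum used, demote→Q1. Q0=[P2,P3,P4] Q1=[P1] Q2=[]
t=2-3: P2@Q0 runs 1, rem=10, I/O yield, promote→Q0. Q0=[P3,P4,P2] Q1=[P1] Q2=[]
t=3-5: P3@Q0 runs 2, rem=6, I/O yield, promote→Q0. Q0=[P4,P2,P3] Q1=[P1] Q2=[]
t=5-7: P4@Q0 runs 2, rem=11, I/O yield, promote→Q0. Q0=[P2,P3,P4] Q1=[P1] Q2=[]
t=7-8: P2@Q0 runs 1, rem=9, I/O yield, promote→Q0. Q0=[P3,P4,P2] Q1=[P1] Q2=[]
t=8-10: P3@Q0 runs 2, rem=4, I/O yield, promote→Q0. Q0=[P4,P2,P3] Q1=[P1] Q2=[]
t=10-12: P4@Q0 runs 2, rem=9, I/O yield, promote→Q0. Q0=[P2,P3,P4] Q1=[P1] Q2=[]
t=12-13: P2@Q0 runs 1, rem=8, I/O yield, promote→Q0. Q0=[P3,P4,P2] Q1=[P1] Q2=[]
t=13-15: P3@Q0 runs 2, rem=2, I/O yield, promote→Q0. Q0=[P4,P2,P3] Q1=[P1] Q2=[]
t=15-17: P4@Q0 runs 2, rem=7, I/O yield, promote→Q0. Q0=[P2,P3,P4] Q1=[P1] Q2=[]
t=17-18: P2@Q0 runs 1, rem=7, I/O yield, promote→Q0. Q0=[P3,P4,P2] Q1=[P1] Q2=[]
t=18-20: P3@Q0 runs 2, rem=0, completes. Q0=[P4,P2] Q1=[P1] Q2=[]
t=20-22: P4@Q0 runs 2, rem=5, I/O yield, promote→Q0. Q0=[P2,P4] Q1=[P1] Q2=[]
t=22-23: P2@Q0 runs 1, rem=6, I/O yield, promote→Q0. Q0=[P4,P2] Q1=[P1] Q2=[]
t=23-25: P4@Q0 runs 2, rem=3, I/O yield, promote→Q0. Q0=[P2,P4] Q1=[P1] Q2=[]
t=25-26: P2@Q0 runs 1, rem=5, I/O yield, promote→Q0. Q0=[P4,P2] Q1=[P1] Q2=[]
t=26-28: P4@Q0 runs 2, rem=1, I/O yield, promote→Q0. Q0=[P2,P4] Q1=[P1] Q2=[]
t=28-29: P2@Q0 runs 1, rem=4, I/O yield, promote→Q0. Q0=[P4,P2] Q1=[P1] Q2=[]
t=29-30: P4@Q0 runs 1, rem=0, completes. Q0=[P2] Q1=[P1] Q2=[]
t=30-31: P2@Q0 runs 1, rem=3, I/O yield, promote→Q0. Q0=[P2] Q1=[P1] Q2=[]
t=31-32: P2@Q0 runs 1, rem=2, I/O yield, promote→Q0. Q0=[P2] Q1=[P1] Q2=[]
t=32-33: P2@Q0 runs 1, rem=1, I/O yield, promote→Q0. Q0=[P2] Q1=[P1] Q2=[]
t=33-34: P2@Q0 runs 1, rem=0, completes. Q0=[] Q1=[P1] Q2=[]
t=34-37: P1@Q1 runs 3, rem=0, completes. Q0=[] Q1=[] Q2=[]

Answer: P1(0-2) P2(2-3) P3(3-5) P4(5-7) P2(7-8) P3(8-10) P4(10-12) P2(12-13) P3(13-15) P4(15-17) P2(17-18) P3(18-20) P4(20-22) P2(22-23) P4(23-25) P2(25-26) P4(26-28) P2(28-29) P4(29-30) P2(30-31) P2(31-32) P2(32-33) P2(33-34) P1(34-37)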